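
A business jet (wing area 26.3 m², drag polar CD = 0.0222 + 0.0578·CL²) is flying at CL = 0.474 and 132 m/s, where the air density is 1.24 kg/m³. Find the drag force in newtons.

CD = 0.0222 + 0.0578 × 0.474² = 0.03519
D = ½ρv²S·CD = ½ × 1.24 × 132² × 26.3 × 0.03519 = 10000 N

D = 10000 N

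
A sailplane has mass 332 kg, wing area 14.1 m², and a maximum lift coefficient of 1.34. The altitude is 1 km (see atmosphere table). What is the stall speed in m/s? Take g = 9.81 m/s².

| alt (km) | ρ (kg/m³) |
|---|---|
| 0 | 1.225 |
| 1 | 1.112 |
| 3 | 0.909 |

At 1 km, from the table: ρ = 1.112 kg/m³.
Weight W = mg = 332 × 9.81 = 3257 N.
From L = ½ρV²S·CL,max = W: V_stall = √(2W/(ρSCL,max)) = √(2·3257/(1.112·14.1·1.34))
V_stall = √310 = 17.6 m/s

V_stall = 17.6 m/s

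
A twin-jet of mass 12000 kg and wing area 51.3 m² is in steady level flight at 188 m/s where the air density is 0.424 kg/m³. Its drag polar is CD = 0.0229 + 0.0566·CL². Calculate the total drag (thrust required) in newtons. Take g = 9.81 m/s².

D = 10800 N

In steady level flight, lift balances weight: W = mg = 12000 × 9.81 = 1.1772×10^5 N.
Dynamic pressure q = 0.5 × 0.424 × 188² = 7493 Pa.
CL = W/(q·S) = 1.1772×10^5 / (7493 × 51.3) = 0.3063.
CD = 0.0229 + 0.0566 × 0.3063² = 0.02821.
D = q·S·CD = 7493 × 51.3 × 0.02821 = 10840 N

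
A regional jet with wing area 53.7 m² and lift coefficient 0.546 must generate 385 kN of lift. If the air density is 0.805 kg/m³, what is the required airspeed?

L = ½ρv²S·CL ⇒ v = √(2L/(ρ·S·CL))
v = √(2 × 3.85×10^5 / (0.805 × 53.7 × 0.546)) = √32620 = 181 m/s

v = 181 m/s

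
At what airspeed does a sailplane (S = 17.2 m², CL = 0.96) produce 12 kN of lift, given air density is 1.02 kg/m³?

v = 37.7 m/s

L = ½ρv²S·CL ⇒ v = √(2L/(ρ·S·CL))
v = √(2 × 12000 / (1.02 × 17.2 × 0.96)) = √1425 = 37.7 m/s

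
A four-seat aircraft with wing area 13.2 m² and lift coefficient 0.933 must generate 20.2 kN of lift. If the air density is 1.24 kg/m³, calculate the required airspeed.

L = ½ρv²S·CL ⇒ v = √(2L/(ρ·S·CL))
v = √(2 × 20200 / (1.24 × 13.2 × 0.933)) = √2645 = 51.4 m/s

v = 51.4 m/s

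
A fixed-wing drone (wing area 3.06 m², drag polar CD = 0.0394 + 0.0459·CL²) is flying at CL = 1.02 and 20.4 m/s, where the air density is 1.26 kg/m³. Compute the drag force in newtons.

D = 69.9 N

CD = 0.0394 + 0.0459 × 1.02² = 0.08715
D = ½ρv²S·CD = ½ × 1.26 × 20.4² × 3.06 × 0.08715 = 69.9 N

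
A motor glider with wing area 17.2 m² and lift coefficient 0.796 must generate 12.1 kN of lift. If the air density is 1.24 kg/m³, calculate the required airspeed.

v = 37.8 m/s

L = ½ρv²S·CL ⇒ v = √(2L/(ρ·S·CL))
v = √(2 × 12100 / (1.24 × 17.2 × 0.796)) = √1425 = 37.8 m/s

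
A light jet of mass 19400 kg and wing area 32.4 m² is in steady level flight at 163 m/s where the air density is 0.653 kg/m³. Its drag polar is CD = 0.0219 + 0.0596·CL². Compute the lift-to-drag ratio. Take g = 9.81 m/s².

Level flight ⇒ L = W = m·g = 19400 × 9.81 = 1.9031×10^5 N.
q = ½ρv² = ½ × 0.653 × 163² = 8675 Pa.
CL = W/(q·S) = 1.9031×10^5 / (8675 × 32.4) = 0.6771.
CD = 0.0219 + 0.0596 × 0.6771² = 0.04923.
L/D = CL/CD = 0.6771 / 0.04923 = 13.8

L/D = 13.8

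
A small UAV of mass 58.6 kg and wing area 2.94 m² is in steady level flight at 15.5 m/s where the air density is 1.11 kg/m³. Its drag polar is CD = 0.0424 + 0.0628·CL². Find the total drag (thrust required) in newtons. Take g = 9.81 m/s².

In steady level flight, lift balances weight: W = mg = 58.6 × 9.81 = 574.87 N.
q = ½ρv² = ½ × 1.11 × 15.5² = 133.3 Pa.
CL = W/(q·S) = 574.87 / (133.3 × 2.94) = 1.466.
CD = 0.0424 + 0.0628 × 1.466² = 0.1774.
D = q·S·CD = 133.3 × 2.94 × 0.1774 = 69.56 N

D = 69.6 N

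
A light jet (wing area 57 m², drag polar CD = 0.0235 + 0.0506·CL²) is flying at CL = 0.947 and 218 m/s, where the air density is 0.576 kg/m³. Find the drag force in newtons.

CD = 0.0235 + 0.0506 × 0.947² = 0.06888
D = ½ρv²S·CD = ½ × 0.576 × 218² × 57 × 0.06888 = 53700 N

D = 53700 N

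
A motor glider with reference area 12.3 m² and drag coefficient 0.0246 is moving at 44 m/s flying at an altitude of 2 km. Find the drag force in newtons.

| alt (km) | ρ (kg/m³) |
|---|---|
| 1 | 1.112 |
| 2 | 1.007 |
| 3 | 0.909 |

At 2 km, from the table: ρ = 1.007 kg/m³.
Dynamic pressure q = ½ρv² = ½ × 1.007 × 44² = 974.8 Pa.
D = q·S·CD = 974.8 × 12.3 × 0.0246 = 295 N

D = 295 N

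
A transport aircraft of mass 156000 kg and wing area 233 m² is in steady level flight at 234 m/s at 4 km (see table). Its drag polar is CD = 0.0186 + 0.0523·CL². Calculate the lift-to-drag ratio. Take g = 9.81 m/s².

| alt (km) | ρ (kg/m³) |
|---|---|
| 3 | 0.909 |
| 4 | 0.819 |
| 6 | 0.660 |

L/D = 12.7

At 4 km, from the table: ρ = 0.819 kg/m³.
Weight W = mg = 156000 × 9.81 = 1.5304×10^6 N; in level flight L = W.
q = ½ρv² = ½ × 0.819 × 234² = 22420 Pa.
CL = 2W/(ρv²S) = 2×1.5304×10^6/(0.819×234²×233) = 0.2929.
CD = 0.0186 + 0.0523 × 0.2929² = 0.02309.
L/D = CL/CD = 0.2929 / 0.02309 = 12.7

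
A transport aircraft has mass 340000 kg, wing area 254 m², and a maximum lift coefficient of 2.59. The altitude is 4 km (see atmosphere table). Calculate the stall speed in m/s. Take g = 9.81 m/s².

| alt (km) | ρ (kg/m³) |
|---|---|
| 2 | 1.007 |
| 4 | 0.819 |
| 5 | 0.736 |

V_stall = 111 m/s

At 4 km, from the table: ρ = 0.819 kg/m³.
Stall occurs when L = W at CL,max. W = mg = 340000 × 9.81 = 3.335×10^6 N.
From L = ½ρV²S·CL,max = W: V_stall = √(2W/(ρSCL,max)) = √(2·3.335×10^6/(0.819·254·2.59))
V_stall = √12380 = 111 m/s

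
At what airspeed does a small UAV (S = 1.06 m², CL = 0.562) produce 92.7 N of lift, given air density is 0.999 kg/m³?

L = ½ρv²S·CL ⇒ v = √(2L/(ρ·S·CL))
v = √(2 × 92.7 / (0.999 × 1.06 × 0.562)) = √311.5 = 17.7 m/s

v = 17.7 m/s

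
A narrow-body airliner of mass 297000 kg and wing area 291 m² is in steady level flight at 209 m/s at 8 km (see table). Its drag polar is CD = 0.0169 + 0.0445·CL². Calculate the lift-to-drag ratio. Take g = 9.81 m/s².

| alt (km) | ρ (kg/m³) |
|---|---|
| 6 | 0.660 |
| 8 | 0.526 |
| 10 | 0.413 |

At 8 km, from the table: ρ = 0.526 kg/m³.
Level flight ⇒ L = W = m·g = 297000 × 9.81 = 2.9136×10^6 N.
Dynamic pressure q = 0.5 × 0.526 × 209² = 11490 Pa.
CL = 2W/(ρv²S) = 2×2.9136×10^6/(0.526×209²×291) = 0.8715.
CD = 0.0169 + 0.0445 × 0.8715² = 0.0507.
L/D = CL/CD = 0.8715 / 0.0507 = 17.2

L/D = 17.2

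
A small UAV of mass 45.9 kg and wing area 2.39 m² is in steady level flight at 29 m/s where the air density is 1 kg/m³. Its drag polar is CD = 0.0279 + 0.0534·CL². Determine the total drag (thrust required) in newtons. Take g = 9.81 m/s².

D = 38.8 N

Weight W = mg = 45.9 × 9.81 = 450.28 N; in level flight L = W.
Dynamic pressure q = 0.5 × 1 × 29² = 420.5 Pa.
CL = 2W/(ρv²S) = 2×450.28/(1×29²×2.39) = 0.448.
CD = 0.0279 + 0.0534 × 0.448² = 0.03862.
D = q·S·CD = 420.5 × 2.39 × 0.03862 = 38.81 N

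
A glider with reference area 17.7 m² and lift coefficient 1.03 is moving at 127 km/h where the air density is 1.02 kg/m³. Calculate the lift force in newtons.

Convert speed: v = 127 km/h ÷ 3.6 = 35.28 m/s.
L = ½ρv²S·CL = ½ × 1.02 × 35.28² × 17.7 × 1.03 = 11600 N ≈ 11.6 kN

L = 11600 N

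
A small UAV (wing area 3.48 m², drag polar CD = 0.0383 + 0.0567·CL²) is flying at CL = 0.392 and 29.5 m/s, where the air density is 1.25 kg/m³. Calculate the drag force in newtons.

D = 89 N

CD = 0.0383 + 0.0567 × 0.392² = 0.04701
D = ½ρv²S·CD = ½ × 1.25 × 29.5² × 3.48 × 0.04701 = 89 N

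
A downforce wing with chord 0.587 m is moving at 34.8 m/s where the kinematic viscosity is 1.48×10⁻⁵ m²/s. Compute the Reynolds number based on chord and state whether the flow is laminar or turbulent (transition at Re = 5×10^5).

Re = 1.38×10^6 (turbulent)

Re = v·c/ν = 34.8 × 0.587 / (1.48×10⁻⁵) = 1.38×10^6
Since 1.38×10^6 > 5×10^5, the flow is turbulent.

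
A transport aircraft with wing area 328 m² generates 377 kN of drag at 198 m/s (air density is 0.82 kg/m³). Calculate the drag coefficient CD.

CD = 0.0715

From D = ½ρv²S·CD, rearranging gives CD = 2D/(ρv²S).
CD = 2 × 3.77×10^5 / (0.82 × 198² × 328) = 0.0715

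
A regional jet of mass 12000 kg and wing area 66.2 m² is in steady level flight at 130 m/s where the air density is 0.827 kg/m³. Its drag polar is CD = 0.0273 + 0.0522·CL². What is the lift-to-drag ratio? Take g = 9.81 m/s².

In steady level flight, lift balances weight: W = mg = 12000 × 9.81 = 1.1772×10^5 N.
q = ½ρv² = ½ × 0.827 × 130² = 6988 Pa.
CL = W/(q·S) = 1.1772×10^5 / (6988 × 66.2) = 0.2545.
CD = 0.0273 + 0.0522 × 0.2545² = 0.03068.
L/D = CL/CD = 0.2545 / 0.03068 = 8.29

L/D = 8.29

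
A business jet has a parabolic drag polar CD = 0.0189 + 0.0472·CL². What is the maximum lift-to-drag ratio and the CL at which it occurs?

For CD = CD0 + K·CL², (L/D)max occurs at CL* = √(CD0/K) and equals 1/(2√(K·CD0)).
(L/D)max = 1/(2√(0.0472 × 0.0189)) = 1/(2 × 0.02987) = 16.7
CL* = √(0.0189/0.0472) = 0.633

(L/D)max = 16.7, at CL = 0.633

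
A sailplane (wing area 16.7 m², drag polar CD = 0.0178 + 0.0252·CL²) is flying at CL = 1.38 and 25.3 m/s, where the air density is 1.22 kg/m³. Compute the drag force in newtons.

D = 429 N

CD = 0.0178 + 0.0252 × 1.38² = 0.06579
D = ½ρv²S·CD = ½ × 1.22 × 25.3² × 16.7 × 0.06579 = 429 N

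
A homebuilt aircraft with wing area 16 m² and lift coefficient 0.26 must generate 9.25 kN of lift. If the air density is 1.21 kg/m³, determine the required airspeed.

v = 60.6 m/s

L = ½ρv²S·CL ⇒ v = √(2L/(ρ·S·CL))
v = √(2 × 9250 / (1.21 × 16 × 0.26)) = √3675 = 60.6 m/s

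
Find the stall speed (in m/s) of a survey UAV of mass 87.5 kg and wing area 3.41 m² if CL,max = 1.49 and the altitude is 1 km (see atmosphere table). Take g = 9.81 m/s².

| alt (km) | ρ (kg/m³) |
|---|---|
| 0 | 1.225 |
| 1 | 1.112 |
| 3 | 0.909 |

V_stall = 17.4 m/s

At 1 km, from the table: ρ = 1.112 kg/m³.
Stall occurs when L = W at CL,max. W = mg = 87.5 × 9.81 = 858.4 N.
From L = ½ρV²S·CL,max = W: V_stall = √(2W/(ρSCL,max)) = √(2·858.4/(1.112·3.41·1.49))
V_stall = √303.9 = 17.4 m/s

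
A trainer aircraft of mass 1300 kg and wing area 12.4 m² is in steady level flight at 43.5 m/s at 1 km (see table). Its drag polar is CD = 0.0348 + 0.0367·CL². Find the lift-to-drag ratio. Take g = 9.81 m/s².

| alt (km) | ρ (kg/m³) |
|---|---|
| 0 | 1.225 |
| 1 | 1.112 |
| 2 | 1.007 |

L/D = 14

At 1 km, from the table: ρ = 1.112 kg/m³.
Level flight ⇒ L = W = m·g = 1300 × 9.81 = 12753 N.
q = ½ρv² = ½ × 1.112 × 43.5² = 1052 Pa.
CL = W/(q·S) = 12753 / (1052 × 12.4) = 0.9775.
CD = 0.0348 + 0.0367 × 0.9775² = 0.06987.
L/D = CL/CD = 0.9775 / 0.06987 = 14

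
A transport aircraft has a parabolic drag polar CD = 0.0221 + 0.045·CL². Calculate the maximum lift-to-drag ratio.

For CD = CD0 + K·CL², (L/D)max occurs at CL* = √(CD0/K) and equals 1/(2√(K·CD0)).
(L/D)max = 1/(2√(0.045 × 0.0221)) = 1/(2 × 0.03154) = 15.9

(L/D)max = 15.9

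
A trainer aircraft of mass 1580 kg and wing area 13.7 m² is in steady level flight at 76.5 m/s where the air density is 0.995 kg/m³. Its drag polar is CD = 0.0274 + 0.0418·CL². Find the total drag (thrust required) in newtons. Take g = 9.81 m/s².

In steady level flight, lift balances weight: W = mg = 1580 × 9.81 = 15500 N.
q = ½ρv² = ½ × 0.995 × 76.5² = 2911 Pa.
CL = W/(q·S) = 15500 / (2911 × 13.7) = 0.3886.
CD = 0.0274 + 0.0418 × 0.3886² = 0.03371.
D = q·S·CD = 2911 × 13.7 × 0.03371 = 1345 N

D = 1340 N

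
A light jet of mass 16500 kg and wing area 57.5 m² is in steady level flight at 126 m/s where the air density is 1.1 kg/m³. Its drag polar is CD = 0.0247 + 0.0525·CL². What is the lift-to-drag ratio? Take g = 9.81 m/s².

L/D = 10.7

Weight W = mg = 16500 × 9.81 = 1.6186×10^5 N; in level flight L = W.
q = ½ρv² = ½ × 1.1 × 126² = 8732 Pa.
CL = 2W/(ρv²S) = 2×1.6186×10^5/(1.1×126²×57.5) = 0.3224.
CD = 0.0247 + 0.0525 × 0.3224² = 0.03016.
L/D = CL/CD = 0.3224 / 0.03016 = 10.7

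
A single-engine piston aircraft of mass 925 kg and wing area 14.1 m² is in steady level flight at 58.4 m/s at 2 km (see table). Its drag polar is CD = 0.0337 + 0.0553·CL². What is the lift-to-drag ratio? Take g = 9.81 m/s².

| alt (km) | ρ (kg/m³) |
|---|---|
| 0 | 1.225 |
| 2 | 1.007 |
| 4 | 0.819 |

At 2 km, from the table: ρ = 1.007 kg/m³.
Weight W = mg = 925 × 9.81 = 9074.2 N; in level flight L = W.
q = ½ρv² = ½ × 1.007 × 58.4² = 1717 Pa.
Required CL = L/(qS) = 9074.2/(1717·14.1) = 0.3748.
CD = 0.0337 + 0.0553 × 0.3748² = 0.04147.
L/D = CL/CD = 0.3748 / 0.04147 = 9.04

L/D = 9.04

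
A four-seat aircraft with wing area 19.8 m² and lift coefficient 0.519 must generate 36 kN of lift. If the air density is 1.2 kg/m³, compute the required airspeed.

v = 76.4 m/s

L = ½ρv²S·CL ⇒ v = √(2L/(ρ·S·CL))
v = √(2 × 36000 / (1.2 × 19.8 × 0.519)) = √5839 = 76.4 m/s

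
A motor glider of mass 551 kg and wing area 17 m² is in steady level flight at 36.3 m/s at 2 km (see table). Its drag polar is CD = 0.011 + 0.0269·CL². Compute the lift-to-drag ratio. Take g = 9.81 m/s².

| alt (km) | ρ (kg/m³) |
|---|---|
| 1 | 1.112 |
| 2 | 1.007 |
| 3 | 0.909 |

L/D = 27.9

At 2 km, from the table: ρ = 1.007 kg/m³.
Weight W = mg = 551 × 9.81 = 5405.3 N; in level flight L = W.
Dynamic pressure q = 0.5 × 1.007 × 36.3² = 663.5 Pa.
CL = W/(q·S) = 5405.3 / (663.5 × 17) = 0.4792.
CD = 0.011 + 0.0269 × 0.4792² = 0.01718.
L/D = CL/CD = 0.4792 / 0.01718 = 27.9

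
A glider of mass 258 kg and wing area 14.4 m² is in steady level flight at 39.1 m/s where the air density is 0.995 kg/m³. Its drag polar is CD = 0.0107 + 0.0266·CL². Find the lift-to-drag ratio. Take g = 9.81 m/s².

In steady level flight, lift balances weight: W = mg = 258 × 9.81 = 2531 N.
Dynamic pressure q = 0.5 × 0.995 × 39.1² = 760.6 Pa.
CL = 2W/(ρv²S) = 2×2531/(0.995×39.1²×14.4) = 0.2311.
CD = 0.0107 + 0.0266 × 0.2311² = 0.01212.
L/D = CL/CD = 0.2311 / 0.01212 = 19.1

L/D = 19.1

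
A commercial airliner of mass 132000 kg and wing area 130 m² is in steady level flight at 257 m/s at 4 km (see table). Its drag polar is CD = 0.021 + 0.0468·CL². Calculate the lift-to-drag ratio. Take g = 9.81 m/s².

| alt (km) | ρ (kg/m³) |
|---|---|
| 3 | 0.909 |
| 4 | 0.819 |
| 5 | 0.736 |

L/D = 13.5

At 4 km, from the table: ρ = 0.819 kg/m³.
Weight W = mg = 132000 × 9.81 = 1.2949×10^6 N; in level flight L = W.
q = ½ρv² = ½ × 0.819 × 257² = 27050 Pa.
CL = W/(q·S) = 1.2949×10^6 / (27050 × 130) = 0.3683.
CD = 0.021 + 0.0468 × 0.3683² = 0.02735.
L/D = CL/CD = 0.3683 / 0.02735 = 13.5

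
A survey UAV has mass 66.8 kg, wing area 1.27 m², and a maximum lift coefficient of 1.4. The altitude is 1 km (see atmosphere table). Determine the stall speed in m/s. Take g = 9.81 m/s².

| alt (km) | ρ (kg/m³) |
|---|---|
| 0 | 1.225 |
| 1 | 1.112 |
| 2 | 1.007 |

At 1 km, from the table: ρ = 1.112 kg/m³.
Weight W = mg = 66.8 × 9.81 = 655.3 N.
V_stall = √(2W/(ρ·S·CL,max)) = √(2 × 655.3 / (1.112 × 1.27 × 1.4))
V_stall = √662.9 = 25.7 m/s

V_stall = 25.7 m/s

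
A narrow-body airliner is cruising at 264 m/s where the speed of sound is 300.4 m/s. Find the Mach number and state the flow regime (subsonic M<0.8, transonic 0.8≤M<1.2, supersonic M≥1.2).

M = 0.879 (transonic)

M = v/a = 264 / 300.4 = 0.879
M = 0.879 → transonic.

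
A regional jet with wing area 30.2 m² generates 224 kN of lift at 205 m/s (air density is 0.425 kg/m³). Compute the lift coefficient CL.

From L = ½ρv²S·CL, rearranging gives CL = 2L/(ρv²S).
CL = 2 × 2.24×10^5 / (0.425 × 205² × 30.2) = 0.831

CL = 0.831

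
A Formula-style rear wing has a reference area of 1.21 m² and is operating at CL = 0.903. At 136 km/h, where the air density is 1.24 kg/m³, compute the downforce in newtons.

Convert speed: v = 136 km/h ÷ 3.6 = 37.78 m/s.
L = ½ρv²S·CL = ½ × 1.24 × 37.78² × 1.21 × 0.903 = 967 N

L = 967 N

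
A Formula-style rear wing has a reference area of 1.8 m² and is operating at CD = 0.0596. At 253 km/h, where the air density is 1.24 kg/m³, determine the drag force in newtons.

D = 329 N

Convert speed: v = 253 km/h ÷ 3.6 = 70.28 m/s.
Dynamic pressure q = ½ρv² = ½ × 1.24 × 70.28² = 3062 Pa.
D = q·S·CD = 3062 × 1.8 × 0.0596 = 329 N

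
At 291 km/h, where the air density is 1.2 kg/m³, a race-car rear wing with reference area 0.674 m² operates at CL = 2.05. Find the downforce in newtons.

L = 5420 N

Convert speed: v = 291 km/h ÷ 3.6 = 80.83 m/s.
Dynamic pressure q = ½ρv² = ½ × 1.2 × 80.83² = 3920 Pa.
L = q·S·CL = 3920 × 0.674 × 2.05 = 5420 N ≈ 5.42 kN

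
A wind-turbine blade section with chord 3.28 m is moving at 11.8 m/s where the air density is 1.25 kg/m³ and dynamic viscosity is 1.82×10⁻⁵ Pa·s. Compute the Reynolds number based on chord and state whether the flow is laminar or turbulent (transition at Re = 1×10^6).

Re = 2.66×10^6 (turbulent)

Re = ρ·v·c/μ = 1.25 × 11.8 × 3.28 / (1.82×10⁻⁵) = 2.66×10^6
Since 2.66×10^6 > 1×10^6, the flow is turbulent.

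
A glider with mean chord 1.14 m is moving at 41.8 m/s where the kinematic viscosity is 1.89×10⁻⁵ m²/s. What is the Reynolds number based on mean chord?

Re = v·c/ν = 41.8 × 1.14 / (1.89×10⁻⁵) = 2.52×10^6

Re = 2.52×10^6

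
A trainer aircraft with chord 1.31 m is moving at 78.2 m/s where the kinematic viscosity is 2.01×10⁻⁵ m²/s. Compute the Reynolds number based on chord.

Re = 5.1×10^6

Re = v·c/ν = 78.2 × 1.31 / (2.01×10⁻⁵) = 5.1×10^6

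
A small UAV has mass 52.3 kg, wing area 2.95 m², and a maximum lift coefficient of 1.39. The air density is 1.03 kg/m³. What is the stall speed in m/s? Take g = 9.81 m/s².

Weight W = mg = 52.3 × 9.81 = 513.1 N.
V_stall = √(2W/(ρ·S·CL,max)) = √(2 × 513.1 / (1.03 × 2.95 × 1.39))
V_stall = √243 = 15.6 m/s

V_stall = 15.6 m/s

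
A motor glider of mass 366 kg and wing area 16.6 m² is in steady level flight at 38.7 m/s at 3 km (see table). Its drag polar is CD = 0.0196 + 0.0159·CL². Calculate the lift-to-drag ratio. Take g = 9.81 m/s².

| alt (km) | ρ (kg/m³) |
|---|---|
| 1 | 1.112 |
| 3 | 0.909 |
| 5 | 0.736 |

L/D = 15

At 3 km, from the table: ρ = 0.909 kg/m³.
Level flight ⇒ L = W = m·g = 366 × 9.81 = 3590.5 N.
Dynamic pressure q = 0.5 × 0.909 × 38.7² = 680.7 Pa.
CL = W/(q·S) = 3590.5 / (680.7 × 16.6) = 0.3178.
CD = 0.0196 + 0.0159 × 0.3178² = 0.02121.
L/D = CL/CD = 0.3178 / 0.02121 = 15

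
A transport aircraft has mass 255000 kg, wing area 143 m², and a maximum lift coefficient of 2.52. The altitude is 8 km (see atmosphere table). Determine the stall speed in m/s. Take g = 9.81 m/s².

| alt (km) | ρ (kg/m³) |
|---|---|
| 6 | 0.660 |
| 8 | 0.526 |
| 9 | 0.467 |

V_stall = 162 m/s

At 8 km, from the table: ρ = 0.526 kg/m³.
Weight W = mg = 255000 × 9.81 = 2.502×10^6 N.
From L = ½ρV²S·CL,max = W: V_stall = √(2W/(ρSCL,max)) = √(2·2.502×10^6/(0.526·143·2.52))
V_stall = √26390 = 162 m/s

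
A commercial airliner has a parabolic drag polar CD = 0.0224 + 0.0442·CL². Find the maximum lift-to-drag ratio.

(L/D)max = 15.9

For CD = CD0 + K·CL², (L/D)max occurs at CL* = √(CD0/K) and equals 1/(2√(K·CD0)).
(L/D)max = 1/(2√(0.0442 × 0.0224)) = 1/(2 × 0.03147) = 15.9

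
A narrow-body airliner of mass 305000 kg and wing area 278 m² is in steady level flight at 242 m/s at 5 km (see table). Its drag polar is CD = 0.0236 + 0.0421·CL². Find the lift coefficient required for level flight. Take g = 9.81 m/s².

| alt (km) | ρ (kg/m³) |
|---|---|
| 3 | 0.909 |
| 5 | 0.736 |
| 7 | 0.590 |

At 5 km, from the table: ρ = 0.736 kg/m³.
In steady level flight, lift balances weight: W = mg = 305000 × 9.81 = 2.992×10^6 N.
q = ½ρv² = ½ × 0.736 × 242² = 21550 Pa.
Required CL = L/(qS) = 2.992×10^6/(21550·278) = 0.4994.

CL = 0.499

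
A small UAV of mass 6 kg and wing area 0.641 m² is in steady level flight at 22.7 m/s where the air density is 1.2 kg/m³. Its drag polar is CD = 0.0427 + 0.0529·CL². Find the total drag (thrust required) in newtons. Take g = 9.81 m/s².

In steady level flight, lift balances weight: W = mg = 6 × 9.81 = 58.86 N.
q = ½ρv² = ½ × 1.2 × 22.7² = 309.2 Pa.
Required CL = L/(qS) = 58.86/(309.2·0.641) = 0.297.
CD = 0.0427 + 0.0529 × 0.297² = 0.04737.
D = q·S·CD = 309.2 × 0.641 × 0.04737 = 9.387 N

D = 9.39 N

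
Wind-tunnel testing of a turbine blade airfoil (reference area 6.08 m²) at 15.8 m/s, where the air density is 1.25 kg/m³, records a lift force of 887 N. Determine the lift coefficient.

CL = 0.935

From L = ½ρv²S·CL, rearranging gives CL = 2L/(ρv²S).
CL = 2 × 887 / (1.25 × 15.8² × 6.08) = 0.935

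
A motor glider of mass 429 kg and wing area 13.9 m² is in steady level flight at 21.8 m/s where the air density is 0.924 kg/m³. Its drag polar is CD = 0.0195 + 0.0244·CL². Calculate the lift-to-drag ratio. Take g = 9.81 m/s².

L/D = 20.9

In steady level flight, lift balances weight: W = mg = 429 × 9.81 = 4208.5 N.
q = ½ρv² = ½ × 0.924 × 21.8² = 219.6 Pa.
CL = 2W/(ρv²S) = 2×4208.5/(0.924×21.8²×13.9) = 1.379.
CD = 0.0195 + 0.0244 × 1.379² = 0.0659.
L/D = CL/CD = 1.379 / 0.0659 = 20.9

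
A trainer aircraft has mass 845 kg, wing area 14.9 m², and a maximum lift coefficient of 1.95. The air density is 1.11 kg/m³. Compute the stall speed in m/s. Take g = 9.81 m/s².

Weight W = mg = 845 × 9.81 = 8289 N.
V_stall = √(2W/(ρ·S·CL,max)) = √(2 × 8289 / (1.11 × 14.9 × 1.95))
V_stall = √514.1 = 22.7 m/s

V_stall = 22.7 m/s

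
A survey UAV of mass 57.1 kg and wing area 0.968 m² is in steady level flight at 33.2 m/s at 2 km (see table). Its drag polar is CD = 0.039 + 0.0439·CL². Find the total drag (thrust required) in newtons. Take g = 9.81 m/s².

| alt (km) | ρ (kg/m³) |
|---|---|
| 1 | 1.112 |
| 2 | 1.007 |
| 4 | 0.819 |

D = 46.6 N

At 2 km, from the table: ρ = 1.007 kg/m³.
Level flight ⇒ L = W = m·g = 57.1 × 9.81 = 560.15 N.
Dynamic pressure q = 0.5 × 1.007 × 33.2² = 555 Pa.
CL = 2W/(ρv²S) = 2×560.15/(1.007×33.2²×0.968) = 1.043.
CD = 0.039 + 0.0439 × 1.043² = 0.08673.
D = q·S·CD = 555 × 0.968 × 0.08673 = 46.59 N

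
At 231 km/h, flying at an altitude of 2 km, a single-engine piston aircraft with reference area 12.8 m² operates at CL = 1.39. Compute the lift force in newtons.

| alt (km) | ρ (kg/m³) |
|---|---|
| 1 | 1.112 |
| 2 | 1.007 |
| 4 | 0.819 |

L = 36900 N

At 2 km, from the table: ρ = 1.007 kg/m³.
Convert speed: v = 231 km/h ÷ 3.6 = 64.17 m/s.
Dynamic pressure q = ½ρv² = ½ × 1.007 × 64.17² = 2073 Pa.
L = q·S·CL = 2073 × 12.8 × 1.39 = 36900 N ≈ 36.9 kN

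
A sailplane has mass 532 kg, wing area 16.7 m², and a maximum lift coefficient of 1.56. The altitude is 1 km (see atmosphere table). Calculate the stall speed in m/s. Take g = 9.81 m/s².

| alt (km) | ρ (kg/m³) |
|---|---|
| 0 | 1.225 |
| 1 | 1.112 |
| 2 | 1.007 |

V_stall = 19 m/s

At 1 km, from the table: ρ = 1.112 kg/m³.
At stall, lift equals weight: L = W = m·g = 532 × 9.81 = 5219 N.
From L = ½ρV²S·CL,max = W: V_stall = √(2W/(ρSCL,max)) = √(2·5219/(1.112·16.7·1.56))
V_stall = √360.3 = 19 m/s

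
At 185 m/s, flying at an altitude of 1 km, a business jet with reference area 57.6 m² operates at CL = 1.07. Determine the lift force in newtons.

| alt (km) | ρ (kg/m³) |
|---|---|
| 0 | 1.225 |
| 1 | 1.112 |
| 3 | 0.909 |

L = 1.17×10^6 N

At 1 km, from the table: ρ = 1.112 kg/m³.
L = ½ρv²S·CL = ½ × 1.112 × 185² × 57.6 × 1.07 = 1.17×10^6 N ≈ 1170 kN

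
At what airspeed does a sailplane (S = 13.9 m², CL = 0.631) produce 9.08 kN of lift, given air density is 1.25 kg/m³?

L = ½ρv²S·CL ⇒ v = √(2L/(ρ·S·CL))
v = √(2 × 9080 / (1.25 × 13.9 × 0.631)) = √1656 = 40.7 m/s

v = 40.7 m/s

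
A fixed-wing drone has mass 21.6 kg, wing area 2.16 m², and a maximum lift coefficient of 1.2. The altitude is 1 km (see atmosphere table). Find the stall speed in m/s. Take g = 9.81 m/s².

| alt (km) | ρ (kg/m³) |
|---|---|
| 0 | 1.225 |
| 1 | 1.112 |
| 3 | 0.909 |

V_stall = 12.1 m/s

At 1 km, from the table: ρ = 1.112 kg/m³.
Weight W = mg = 21.6 × 9.81 = 211.9 N.
From L = ½ρV²S·CL,max = W: V_stall = √(2W/(ρSCL,max)) = √(2·211.9/(1.112·2.16·1.2))
V_stall = √147 = 12.1 m/s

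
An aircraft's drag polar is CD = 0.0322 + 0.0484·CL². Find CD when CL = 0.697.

CD = 0.0322 + 0.0484 × 0.697² = 0.0322 + 0.02351 = 0.0557

CD = 0.0557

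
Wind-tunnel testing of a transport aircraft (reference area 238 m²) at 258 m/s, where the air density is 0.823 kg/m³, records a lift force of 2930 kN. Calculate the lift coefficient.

CL = 0.449

From L = ½ρv²S·CL, rearranging gives CL = 2L/(ρv²S).
CL = 2 × 2.93×10^6 / (0.823 × 258² × 238) = 0.449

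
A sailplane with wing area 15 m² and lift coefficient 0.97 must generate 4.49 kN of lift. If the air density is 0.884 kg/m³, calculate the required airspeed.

v = 26.4 m/s

L = ½ρv²S·CL ⇒ v = √(2L/(ρ·S·CL))
v = √(2 × 4490 / (0.884 × 15 × 0.97)) = √698.2 = 26.4 m/s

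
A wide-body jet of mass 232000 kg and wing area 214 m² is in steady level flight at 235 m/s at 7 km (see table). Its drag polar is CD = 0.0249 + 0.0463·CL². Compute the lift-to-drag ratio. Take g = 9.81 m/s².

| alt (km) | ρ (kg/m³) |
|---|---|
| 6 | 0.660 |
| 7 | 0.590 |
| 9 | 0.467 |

At 7 km, from the table: ρ = 0.590 kg/m³.
Level flight ⇒ L = W = m·g = 232000 × 9.81 = 2.2759×10^6 N.
Dynamic pressure q = 0.5 × 0.59 × 235² = 16290 Pa.
CL = 2W/(ρv²S) = 2×2.2759×10^6/(0.59×235²×214) = 0.6528.
CD = 0.0249 + 0.0463 × 0.6528² = 0.04463.
L/D = CL/CD = 0.6528 / 0.04463 = 14.6

L/D = 14.6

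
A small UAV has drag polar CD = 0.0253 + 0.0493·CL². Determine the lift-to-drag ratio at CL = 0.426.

L/D = 12.4

CD = 0.0253 + 0.0493 × 0.426² = 0.03425
L/D = CL/CD = 0.426 / 0.03425 = 12.4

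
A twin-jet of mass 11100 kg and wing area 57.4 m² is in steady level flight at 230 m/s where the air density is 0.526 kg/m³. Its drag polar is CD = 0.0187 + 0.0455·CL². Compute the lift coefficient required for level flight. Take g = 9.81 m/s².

Level flight ⇒ L = W = m·g = 11100 × 9.81 = 1.0889×10^5 N.
q = ½ρv² = ½ × 0.526 × 230² = 13910 Pa.
Required CL = L/(qS) = 1.0889×10^5/(13910·57.4) = 0.1364.

CL = 0.136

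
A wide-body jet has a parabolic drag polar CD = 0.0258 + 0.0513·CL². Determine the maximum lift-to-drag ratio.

For CD = CD0 + K·CL², (L/D)max occurs at CL* = √(CD0/K) and equals 1/(2√(K·CD0)).
(L/D)max = 1/(2√(0.0513 × 0.0258)) = 1/(2 × 0.03638) = 13.7

(L/D)max = 13.7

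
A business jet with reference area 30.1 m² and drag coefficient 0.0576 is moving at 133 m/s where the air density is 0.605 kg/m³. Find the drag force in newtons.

Dynamic pressure q = ½ρv² = ½ × 0.605 × 133² = 5351 Pa.
D = q·S·CD = 5351 × 30.1 × 0.0576 = 9280 N ≈ 9.28 kN

D = 9280 N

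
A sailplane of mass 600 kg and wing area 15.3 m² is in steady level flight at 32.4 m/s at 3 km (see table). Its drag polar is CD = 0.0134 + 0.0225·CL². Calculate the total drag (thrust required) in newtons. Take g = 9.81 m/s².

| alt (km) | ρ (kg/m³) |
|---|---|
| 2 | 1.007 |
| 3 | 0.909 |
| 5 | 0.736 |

At 3 km, from the table: ρ = 0.909 kg/m³.
Weight W = mg = 600 × 9.81 = 5886 N; in level flight L = W.
Dynamic pressure q = 0.5 × 0.909 × 32.4² = 477.1 Pa.
CL = 2W/(ρv²S) = 2×5886/(0.909×32.4²×15.3) = 0.8063.
CD = 0.0134 + 0.0225 × 0.8063² = 0.02803.
D = q·S·CD = 477.1 × 15.3 × 0.02803 = 204.6 N

D = 205 N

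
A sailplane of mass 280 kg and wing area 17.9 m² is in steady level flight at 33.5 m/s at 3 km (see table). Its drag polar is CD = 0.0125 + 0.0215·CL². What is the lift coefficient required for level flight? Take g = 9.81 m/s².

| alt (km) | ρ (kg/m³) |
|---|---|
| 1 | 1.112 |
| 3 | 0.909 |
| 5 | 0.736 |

At 3 km, from the table: ρ = 0.909 kg/m³.
In steady level flight, lift balances weight: W = mg = 280 × 9.81 = 2746.8 N.
q = ½ρv² = ½ × 0.909 × 33.5² = 510.1 Pa.
CL = W/(q·S) = 2746.8 / (510.1 × 17.9) = 0.3009.

CL = 0.301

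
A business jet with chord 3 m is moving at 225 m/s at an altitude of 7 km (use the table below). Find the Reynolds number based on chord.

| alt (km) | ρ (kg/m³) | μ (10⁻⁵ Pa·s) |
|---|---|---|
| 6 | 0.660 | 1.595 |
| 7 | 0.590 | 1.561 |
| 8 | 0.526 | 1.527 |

Re = 2.55×10^7

At 7 km, from the table: ρ = 0.590 kg/m³, μ = 1.561×10⁻⁵ Pa·s.
Re = ρ·v·c/μ = 0.59 × 225 × 3 / (1.561×10⁻⁵) = 2.55×10^7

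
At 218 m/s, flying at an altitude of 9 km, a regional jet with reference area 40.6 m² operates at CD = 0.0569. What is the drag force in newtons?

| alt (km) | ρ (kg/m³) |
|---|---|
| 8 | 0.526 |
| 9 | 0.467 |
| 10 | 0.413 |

D = 25600 N

At 9 km, from the table: ρ = 0.467 kg/m³.
D = ½ρv²S·CD = ½ × 0.467 × 218² × 40.6 × 0.0569 = 25600 N ≈ 25.6 kN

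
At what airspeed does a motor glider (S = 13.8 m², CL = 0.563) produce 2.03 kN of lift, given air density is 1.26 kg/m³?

v = 20.4 m/s

L = ½ρv²S·CL ⇒ v = √(2L/(ρ·S·CL))
v = √(2 × 2030 / (1.26 × 13.8 × 0.563)) = √414.7 = 20.4 m/s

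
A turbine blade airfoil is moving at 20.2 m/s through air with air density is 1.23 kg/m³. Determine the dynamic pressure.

q = 251 Pa

q = ½ρv² = ½ × 1.23 × 20.2² = 251 Pa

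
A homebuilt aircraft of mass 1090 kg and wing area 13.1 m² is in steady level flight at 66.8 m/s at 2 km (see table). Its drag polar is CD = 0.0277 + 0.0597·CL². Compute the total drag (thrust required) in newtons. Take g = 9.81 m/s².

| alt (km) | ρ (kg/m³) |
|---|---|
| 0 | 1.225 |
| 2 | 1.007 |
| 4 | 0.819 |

D = 1050 N

At 2 km, from the table: ρ = 1.007 kg/m³.
In steady level flight, lift balances weight: W = mg = 1090 × 9.81 = 10693 N.
q = ½ρv² = ½ × 1.007 × 66.8² = 2247 Pa.
Required CL = L/(qS) = 10693/(2247·13.1) = 0.3633.
CD = 0.0277 + 0.0597 × 0.3633² = 0.03558.
D = q·S·CD = 2247 × 13.1 × 0.03558 = 1047 N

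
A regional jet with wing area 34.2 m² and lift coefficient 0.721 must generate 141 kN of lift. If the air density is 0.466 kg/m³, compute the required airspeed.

L = ½ρv²S·CL ⇒ v = √(2L/(ρ·S·CL))
v = √(2 × 1.41×10^5 / (0.466 × 34.2 × 0.721)) = √24540 = 157 m/s

v = 157 m/s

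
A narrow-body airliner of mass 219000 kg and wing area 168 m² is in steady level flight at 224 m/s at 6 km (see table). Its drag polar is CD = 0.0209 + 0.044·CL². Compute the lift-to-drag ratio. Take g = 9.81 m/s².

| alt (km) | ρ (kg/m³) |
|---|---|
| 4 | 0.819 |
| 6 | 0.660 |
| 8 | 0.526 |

L/D = 16.4

At 6 km, from the table: ρ = 0.660 kg/m³.
Level flight ⇒ L = W = m·g = 219000 × 9.81 = 2.1484×10^6 N.
q = ½ρv² = ½ × 0.66 × 224² = 16560 Pa.
CL = W/(q·S) = 2.1484×10^6 / (16560 × 168) = 0.7723.
CD = 0.0209 + 0.044 × 0.7723² = 0.04714.
L/D = CL/CD = 0.7723 / 0.04714 = 16.4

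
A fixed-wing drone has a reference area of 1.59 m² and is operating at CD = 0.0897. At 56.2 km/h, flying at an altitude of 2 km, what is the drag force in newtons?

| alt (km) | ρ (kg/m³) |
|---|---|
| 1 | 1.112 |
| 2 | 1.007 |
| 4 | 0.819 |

D = 17.5 N

At 2 km, from the table: ρ = 1.007 kg/m³.
Convert speed: v = 56.2 km/h ÷ 3.6 = 15.61 m/s.
Dynamic pressure q = ½ρv² = ½ × 1.007 × 15.61² = 122.7 Pa.
D = q·S·CD = 122.7 × 1.59 × 0.0897 = 17.5 N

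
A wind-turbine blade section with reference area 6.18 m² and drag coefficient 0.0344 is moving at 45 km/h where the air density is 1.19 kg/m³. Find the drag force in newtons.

Convert speed: v = 45 km/h ÷ 3.6 = 12.5 m/s.
D = ½ρv²S·CD = ½ × 1.19 × 12.5² × 6.18 × 0.0344 = 19.8 N

D = 19.8 N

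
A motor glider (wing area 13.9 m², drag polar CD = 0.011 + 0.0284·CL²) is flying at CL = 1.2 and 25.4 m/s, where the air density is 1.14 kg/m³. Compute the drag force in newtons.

CD = 0.011 + 0.0284 × 1.2² = 0.0519
D = ½ρv²S·CD = ½ × 1.14 × 25.4² × 13.9 × 0.0519 = 265 N

D = 265 N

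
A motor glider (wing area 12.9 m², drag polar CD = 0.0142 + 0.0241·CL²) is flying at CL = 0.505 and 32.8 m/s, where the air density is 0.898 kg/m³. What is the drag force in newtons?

D = 127 N

CD = 0.0142 + 0.0241 × 0.505² = 0.02035
D = ½ρv²S·CD = ½ × 0.898 × 32.8² × 12.9 × 0.02035 = 127 N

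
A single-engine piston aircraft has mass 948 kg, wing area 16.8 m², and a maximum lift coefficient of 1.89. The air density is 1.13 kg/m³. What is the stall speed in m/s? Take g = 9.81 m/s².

V_stall = 22.8 m/s

Weight W = mg = 948 × 9.81 = 9300 N.
From L = ½ρV²S·CL,max = W: V_stall = √(2W/(ρSCL,max)) = √(2·9300/(1.13·16.8·1.89))
V_stall = √518.4 = 22.8 m/s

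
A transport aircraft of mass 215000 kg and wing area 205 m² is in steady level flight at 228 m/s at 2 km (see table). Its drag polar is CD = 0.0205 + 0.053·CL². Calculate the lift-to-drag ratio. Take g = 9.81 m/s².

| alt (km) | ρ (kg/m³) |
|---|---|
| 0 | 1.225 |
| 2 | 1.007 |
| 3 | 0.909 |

L/D = 13.7

At 2 km, from the table: ρ = 1.007 kg/m³.
Weight W = mg = 215000 × 9.81 = 2.1092×10^6 N; in level flight L = W.
q = ½ρv² = ½ × 1.007 × 228² = 26170 Pa.
CL = 2W/(ρv²S) = 2×2.1092×10^6/(1.007×228²×205) = 0.3931.
CD = 0.0205 + 0.053 × 0.3931² = 0.02869.
L/D = CL/CD = 0.3931 / 0.02869 = 13.7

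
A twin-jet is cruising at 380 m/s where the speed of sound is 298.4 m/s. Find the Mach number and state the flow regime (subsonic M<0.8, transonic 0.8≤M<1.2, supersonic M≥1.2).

M = 1.27 (supersonic)

M = v/a = 380 / 298.4 = 1.27
M = 1.27 → supersonic.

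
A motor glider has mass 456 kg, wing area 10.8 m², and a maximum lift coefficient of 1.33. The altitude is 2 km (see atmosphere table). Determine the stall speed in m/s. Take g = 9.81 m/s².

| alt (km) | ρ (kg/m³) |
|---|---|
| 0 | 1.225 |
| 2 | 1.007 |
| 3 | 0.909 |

At 2 km, from the table: ρ = 1.007 kg/m³.
Weight W = mg = 456 × 9.81 = 4473 N.
V_stall = √(2W/(ρ·S·CL,max)) = √(2 × 4473 / (1.007 × 10.8 × 1.33))
V_stall = √618.5 = 24.9 m/s

V_stall = 24.9 m/s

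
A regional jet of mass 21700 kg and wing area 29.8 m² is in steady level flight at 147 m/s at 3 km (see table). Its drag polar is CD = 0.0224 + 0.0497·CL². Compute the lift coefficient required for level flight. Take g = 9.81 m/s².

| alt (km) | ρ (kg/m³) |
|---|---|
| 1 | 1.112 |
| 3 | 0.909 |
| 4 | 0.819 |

CL = 0.727

At 3 km, from the table: ρ = 0.909 kg/m³.
In steady level flight, lift balances weight: W = mg = 21700 × 9.81 = 2.1288×10^5 N.
q = ½ρv² = ½ × 0.909 × 147² = 9821 Pa.
Required CL = L/(qS) = 2.1288×10^5/(9821·29.8) = 0.7274.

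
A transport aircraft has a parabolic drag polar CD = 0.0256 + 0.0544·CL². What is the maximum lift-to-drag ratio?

(L/D)max = 13.4

For CD = CD0 + K·CL², (L/D)max occurs at CL* = √(CD0/K) and equals 1/(2√(K·CD0)).
(L/D)max = 1/(2√(0.0544 × 0.0256)) = 1/(2 × 0.03732) = 13.4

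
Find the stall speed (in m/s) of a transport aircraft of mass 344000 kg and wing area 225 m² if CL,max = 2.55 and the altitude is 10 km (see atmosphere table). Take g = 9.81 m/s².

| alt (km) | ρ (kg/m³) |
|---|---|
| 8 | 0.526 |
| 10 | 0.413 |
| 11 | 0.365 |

V_stall = 169 m/s

At 10 km, from the table: ρ = 0.413 kg/m³.
Stall occurs when L = W at CL,max. W = mg = 344000 × 9.81 = 3.375×10^6 N.
From L = ½ρV²S·CL,max = W: V_stall = √(2W/(ρSCL,max)) = √(2·3.375×10^6/(0.413·225·2.55))
V_stall = √28480 = 169 m/s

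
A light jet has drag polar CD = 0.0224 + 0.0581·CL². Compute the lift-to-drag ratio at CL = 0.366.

CD = 0.0224 + 0.0581 × 0.366² = 0.03018
L/D = CL/CD = 0.366 / 0.03018 = 12.1

L/D = 12.1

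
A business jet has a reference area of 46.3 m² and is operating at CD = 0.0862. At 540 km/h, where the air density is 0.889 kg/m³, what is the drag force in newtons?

Convert speed: v = 540 km/h ÷ 3.6 = 150 m/s.
D = ½ρv²S·CD = ½ × 0.889 × 150² × 46.3 × 0.0862 = 39900 N ≈ 39.9 kN

D = 39900 N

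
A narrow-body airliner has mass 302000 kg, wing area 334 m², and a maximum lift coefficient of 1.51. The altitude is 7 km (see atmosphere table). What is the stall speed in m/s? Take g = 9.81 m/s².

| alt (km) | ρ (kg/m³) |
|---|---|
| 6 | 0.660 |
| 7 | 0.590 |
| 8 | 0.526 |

At 7 km, from the table: ρ = 0.590 kg/m³.
Weight W = mg = 302000 × 9.81 = 2.963×10^6 N.
V_stall = √(2W/(ρ·S·CL,max)) = √(2 × 2.963×10^6 / (0.59 × 334 × 1.51))
V_stall = √19910 = 141 m/s

V_stall = 141 m/s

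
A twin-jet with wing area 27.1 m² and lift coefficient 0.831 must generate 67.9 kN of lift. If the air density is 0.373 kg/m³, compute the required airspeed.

v = 127 m/s

L = ½ρv²S·CL ⇒ v = √(2L/(ρ·S·CL))
v = √(2 × 67900 / (0.373 × 27.1 × 0.831)) = √16170 = 127 m/s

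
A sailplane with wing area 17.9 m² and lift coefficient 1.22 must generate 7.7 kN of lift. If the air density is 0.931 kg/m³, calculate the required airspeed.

L = ½ρv²S·CL ⇒ v = √(2L/(ρ·S·CL))
v = √(2 × 7700 / (0.931 × 17.9 × 1.22)) = √757.5 = 27.5 m/s

v = 27.5 m/s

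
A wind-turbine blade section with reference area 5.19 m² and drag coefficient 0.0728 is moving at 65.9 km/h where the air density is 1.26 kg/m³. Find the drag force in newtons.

D = 79.8 N

Convert speed: v = 65.9 km/h ÷ 3.6 = 18.31 m/s.
Dynamic pressure q = ½ρv² = ½ × 1.26 × 18.31² = 211.1 Pa.
D = q·S·CD = 211.1 × 5.19 × 0.0728 = 79.8 N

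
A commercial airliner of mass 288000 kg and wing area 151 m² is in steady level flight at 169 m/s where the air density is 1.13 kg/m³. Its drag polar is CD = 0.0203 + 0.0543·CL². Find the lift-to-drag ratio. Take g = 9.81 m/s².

Weight W = mg = 288000 × 9.81 = 2.8253×10^6 N; in level flight L = W.
Dynamic pressure q = 0.5 × 1.13 × 169² = 16140 Pa.
Required CL = L/(qS) = 2.8253×10^6/(16140·151) = 1.159.
CD = 0.0203 + 0.0543 × 1.159² = 0.0933.
L/D = CL/CD = 1.159 / 0.0933 = 12.4

L/D = 12.4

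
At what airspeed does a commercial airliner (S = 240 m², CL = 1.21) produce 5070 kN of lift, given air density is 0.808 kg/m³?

v = 208 m/s

L = ½ρv²S·CL ⇒ v = √(2L/(ρ·S·CL))
v = √(2 × 5.07×10^6 / (0.808 × 240 × 1.21)) = √43210 = 208 m/s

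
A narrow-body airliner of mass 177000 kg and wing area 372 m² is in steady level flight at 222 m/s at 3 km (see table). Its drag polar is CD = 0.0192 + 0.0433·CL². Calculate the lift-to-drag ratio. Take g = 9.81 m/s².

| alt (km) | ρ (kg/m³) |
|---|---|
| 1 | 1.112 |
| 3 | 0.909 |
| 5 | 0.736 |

L/D = 9.89

At 3 km, from the table: ρ = 0.909 kg/m³.
Weight W = mg = 177000 × 9.81 = 1.7364×10^6 N; in level flight L = W.
q = ½ρv² = ½ × 0.909 × 222² = 22400 Pa.
Required CL = L/(qS) = 1.7364×10^6/(22400·372) = 0.2084.
CD = 0.0192 + 0.0433 × 0.2084² = 0.02108.
L/D = CL/CD = 0.2084 / 0.02108 = 9.89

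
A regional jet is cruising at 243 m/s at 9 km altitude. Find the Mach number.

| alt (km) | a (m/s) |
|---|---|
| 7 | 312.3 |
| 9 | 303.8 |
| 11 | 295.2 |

At 9 km, from the table: a = 303.8 m/s.
M = v/a = 243 / 303.8 = 0.8

M = 0.8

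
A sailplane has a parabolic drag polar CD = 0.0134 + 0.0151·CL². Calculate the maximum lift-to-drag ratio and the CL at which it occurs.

For CD = CD0 + K·CL², (L/D)max occurs at CL* = √(CD0/K) and equals 1/(2√(K·CD0)).
(L/D)max = 1/(2√(0.0151 × 0.0134)) = 1/(2 × 0.01422) = 35.2
CL* = √(0.0134/0.0151) = 0.942

(L/D)max = 35.2, at CL = 0.942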